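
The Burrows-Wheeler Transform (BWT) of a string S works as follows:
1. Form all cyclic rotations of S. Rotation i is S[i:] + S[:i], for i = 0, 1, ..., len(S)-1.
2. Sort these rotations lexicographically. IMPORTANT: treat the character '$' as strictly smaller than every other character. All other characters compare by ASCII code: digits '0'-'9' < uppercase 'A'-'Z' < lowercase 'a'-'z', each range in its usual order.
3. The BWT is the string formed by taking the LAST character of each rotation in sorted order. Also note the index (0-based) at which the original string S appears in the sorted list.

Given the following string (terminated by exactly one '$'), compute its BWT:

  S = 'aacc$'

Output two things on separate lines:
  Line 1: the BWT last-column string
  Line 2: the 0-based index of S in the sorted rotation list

All 5 rotations (rotation i = S[i:]+S[:i]):
  rot[0] = aacc$
  rot[1] = acc$a
  rot[2] = cc$aa
  rot[3] = c$aac
  rot[4] = $aacc
Sorted (with $ < everything):
  sorted[0] = $aacc  (last char: 'c')
  sorted[1] = aacc$  (last char: '$')
  sorted[2] = acc$a  (last char: 'a')
  sorted[3] = c$aac  (last char: 'c')
  sorted[4] = cc$aa  (last char: 'a')
Last column: c$aca
Original string S is at sorted index 1

Answer: c$aca
1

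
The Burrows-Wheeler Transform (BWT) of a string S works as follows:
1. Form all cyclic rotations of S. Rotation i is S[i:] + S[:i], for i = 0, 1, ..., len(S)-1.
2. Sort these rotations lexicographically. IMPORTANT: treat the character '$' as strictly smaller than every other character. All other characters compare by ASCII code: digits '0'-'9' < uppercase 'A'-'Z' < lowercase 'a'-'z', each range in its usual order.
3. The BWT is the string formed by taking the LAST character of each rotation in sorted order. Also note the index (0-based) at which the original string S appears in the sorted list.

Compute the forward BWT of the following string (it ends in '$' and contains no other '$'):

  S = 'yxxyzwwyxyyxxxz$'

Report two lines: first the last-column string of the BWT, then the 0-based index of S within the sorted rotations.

All 16 rotations (rotation i = S[i:]+S[:i]):
  rot[0] = yxxyzwwyxyyxxxz$
  rot[1] = xxyzwwyxyyxxxz$y
  rot[2] = xyzwwyxyyxxxz$yx
  rot[3] = yzwwyxyyxxxz$yxx
  rot[4] = zwwyxyyxxxz$yxxy
  rot[5] = wwyxyyxxxz$yxxyz
  rot[6] = wyxyyxxxz$yxxyzw
  rot[7] = yxyyxxxz$yxxyzww
  rot[8] = xyyxxxz$yxxyzwwy
  rot[9] = yyxxxz$yxxyzwwyx
  rot[10] = yxxxz$yxxyzwwyxy
  rot[11] = xxxz$yxxyzwwyxyy
  rot[12] = xxz$yxxyzwwyxyyx
  rot[13] = xz$yxxyzwwyxyyxx
  rot[14] = z$yxxyzwwyxyyxxx
  rot[15] = $yxxyzwwyxyyxxxz
Sorted (with $ < everything):
  sorted[0] = $yxxyzwwyxyyxxxz  (last char: 'z')
  sorted[1] = wwyxyyxxxz$yxxyz  (last char: 'z')
  sorted[2] = wyxyyxxxz$yxxyzw  (last char: 'w')
  sorted[3] = xxxz$yxxyzwwyxyy  (last char: 'y')
  sorted[4] = xxyzwwyxyyxxxz$y  (last char: 'y')
  sorted[5] = xxz$yxxyzwwyxyyx  (last char: 'x')
  sorted[6] = xyyxxxz$yxxyzwwy  (last char: 'y')
  sorted[7] = xyzwwyxyyxxxz$yx  (last char: 'x')
  sorted[8] = xz$yxxyzwwyxyyxx  (last char: 'x')
  sorted[9] = yxxxz$yxxyzwwyxy  (last char: 'y')
  sorted[10] = yxxyzwwyxyyxxxz$  (last char: '$')
  sorted[11] = yxyyxxxz$yxxyzww  (last char: 'w')
  sorted[12] = yyxxxz$yxxyzwwyx  (last char: 'x')
  sorted[13] = yzwwyxyyxxxz$yxx  (last char: 'x')
  sorted[14] = z$yxxyzwwyxyyxxx  (last char: 'x')
  sorted[15] = zwwyxyyxxxz$yxxy  (last char: 'y')
Last column: zzwyyxyxxy$wxxxy
Original string S is at sorted index 10

Answer: zzwyyxyxxy$wxxxy
10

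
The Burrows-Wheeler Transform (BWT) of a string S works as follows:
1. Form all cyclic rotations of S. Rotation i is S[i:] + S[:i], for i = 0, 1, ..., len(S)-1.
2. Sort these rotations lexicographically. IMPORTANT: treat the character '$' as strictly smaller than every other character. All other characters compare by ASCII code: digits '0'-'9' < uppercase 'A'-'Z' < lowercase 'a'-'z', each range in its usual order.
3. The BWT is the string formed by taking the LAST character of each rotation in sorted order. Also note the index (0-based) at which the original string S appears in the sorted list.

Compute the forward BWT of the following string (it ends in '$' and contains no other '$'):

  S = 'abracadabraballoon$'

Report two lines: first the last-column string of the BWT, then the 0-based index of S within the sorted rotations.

Answer: nrd$rcbaaaaaaloolbb
3

Derivation:
All 19 rotations (rotation i = S[i:]+S[:i]):
  rot[0] = abracadabraballoon$
  rot[1] = bracadabraballoon$a
  rot[2] = racadabraballoon$ab
  rot[3] = acadabraballoon$abr
  rot[4] = cadabraballoon$abra
  rot[5] = adabraballoon$abrac
  rot[6] = dabraballoon$abraca
  rot[7] = abraballoon$abracad
  rot[8] = braballoon$abracada
  rot[9] = raballoon$abracadab
  rot[10] = aballoon$abracadabr
  rot[11] = balloon$abracadabra
  rot[12] = alloon$abracadabrab
  rot[13] = lloon$abracadabraba
  rot[14] = loon$abracadabrabal
  rot[15] = oon$abracadabraball
  rot[16] = on$abracadabraballo
  rot[17] = n$abracadabraballoo
  rot[18] = $abracadabraballoon
Sorted (with $ < everything):
  sorted[0] = $abracadabraballoon  (last char: 'n')
  sorted[1] = aballoon$abracadabr  (last char: 'r')
  sorted[2] = abraballoon$abracad  (last char: 'd')
  sorted[3] = abracadabraballoon$  (last char: '$')
  sorted[4] = acadabraballoon$abr  (last char: 'r')
  sorted[5] = adabraballoon$abrac  (last char: 'c')
  sorted[6] = alloon$abracadabrab  (last char: 'b')
  sorted[7] = balloon$abracadabra  (last char: 'a')
  sorted[8] = braballoon$abracada  (last char: 'a')
  sorted[9] = bracadabraballoon$a  (last char: 'a')
  sorted[10] = cadabraballoon$abra  (last char: 'a')
  sorted[11] = dabraballoon$abraca  (last char: 'a')
  sorted[12] = lloon$abracadabraba  (last char: 'a')
  sorted[13] = loon$abracadabrabal  (last char: 'l')
  sorted[14] = n$abracadabraballoo  (last char: 'o')
  sorted[15] = on$abracadabraballo  (last char: 'o')
  sorted[16] = oon$abracadabraball  (last char: 'l')
  sorted[17] = raballoon$abracadab  (last char: 'b')
  sorted[18] = racadabraballoon$ab  (last char: 'b')
Last column: nrd$rcbaaaaaaloolbb
Original string S is at sorted index 3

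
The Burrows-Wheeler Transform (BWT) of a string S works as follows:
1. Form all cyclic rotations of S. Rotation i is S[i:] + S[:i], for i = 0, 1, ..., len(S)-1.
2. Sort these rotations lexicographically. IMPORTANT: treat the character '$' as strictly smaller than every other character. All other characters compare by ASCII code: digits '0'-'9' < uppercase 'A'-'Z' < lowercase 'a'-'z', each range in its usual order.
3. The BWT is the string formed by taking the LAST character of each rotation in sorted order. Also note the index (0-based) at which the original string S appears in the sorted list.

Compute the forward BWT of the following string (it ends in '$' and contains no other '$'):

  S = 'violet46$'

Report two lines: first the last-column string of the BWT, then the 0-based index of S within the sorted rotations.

All 9 rotations (rotation i = S[i:]+S[:i]):
  rot[0] = violet46$
  rot[1] = iolet46$v
  rot[2] = olet46$vi
  rot[3] = let46$vio
  rot[4] = et46$viol
  rot[5] = t46$viole
  rot[6] = 46$violet
  rot[7] = 6$violet4
  rot[8] = $violet46
Sorted (with $ < everything):
  sorted[0] = $violet46  (last char: '6')
  sorted[1] = 46$violet  (last char: 't')
  sorted[2] = 6$violet4  (last char: '4')
  sorted[3] = et46$viol  (last char: 'l')
  sorted[4] = iolet46$v  (last char: 'v')
  sorted[5] = let46$vio  (last char: 'o')
  sorted[6] = olet46$vi  (last char: 'i')
  sorted[7] = t46$viole  (last char: 'e')
  sorted[8] = violet46$  (last char: '$')
Last column: 6t4lvoie$
Original string S is at sorted index 8

Answer: 6t4lvoie$
8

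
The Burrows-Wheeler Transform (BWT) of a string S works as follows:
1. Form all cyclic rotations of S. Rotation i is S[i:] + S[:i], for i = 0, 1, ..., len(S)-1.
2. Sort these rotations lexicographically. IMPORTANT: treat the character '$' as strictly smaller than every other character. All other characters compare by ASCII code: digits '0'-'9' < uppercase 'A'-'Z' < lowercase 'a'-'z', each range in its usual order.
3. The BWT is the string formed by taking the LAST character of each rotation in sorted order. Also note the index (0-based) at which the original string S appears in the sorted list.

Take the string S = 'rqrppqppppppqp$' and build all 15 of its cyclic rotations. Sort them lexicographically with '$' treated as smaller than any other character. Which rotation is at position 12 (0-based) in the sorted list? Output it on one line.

All 15 rotations (rotation i = S[i:]+S[:i]):
  rot[0] = rqrppqppppppqp$
  rot[1] = qrppqppppppqp$r
  rot[2] = rppqppppppqp$rq
  rot[3] = ppqppppppqp$rqr
  rot[4] = pqppppppqp$rqrp
  rot[5] = qppppppqp$rqrpp
  rot[6] = ppppppqp$rqrppq
  rot[7] = pppppqp$rqrppqp
  rot[8] = ppppqp$rqrppqpp
  rot[9] = pppqp$rqrppqppp
  rot[10] = ppqp$rqrppqpppp
  rot[11] = pqp$rqrppqppppp
  rot[12] = qp$rqrppqpppppp
  rot[13] = p$rqrppqppppppq
  rot[14] = $rqrppqppppppqp
Sorted (with $ < everything):
  sorted[0] = $rqrppqppppppqp
  sorted[1] = p$rqrppqppppppq
  sorted[2] = ppppppqp$rqrppq
  sorted[3] = pppppqp$rqrppqp
  sorted[4] = ppppqp$rqrppqpp
  sorted[5] = pppqp$rqrppqppp
  sorted[6] = ppqp$rqrppqpppp
  sorted[7] = ppqppppppqp$rqr
  sorted[8] = pqp$rqrppqppppp
  sorted[9] = pqppppppqp$rqrp
  sorted[10] = qp$rqrppqpppppp
  sorted[11] = qppppppqp$rqrpp
  sorted[12] = qrppqppppppqp$r
  sorted[13] = rppqppppppqp$rq
  sorted[14] = rqrppqppppppqp$
sorted[12] = qrppqppppppqp$r

Answer: qrppqppppppqp$r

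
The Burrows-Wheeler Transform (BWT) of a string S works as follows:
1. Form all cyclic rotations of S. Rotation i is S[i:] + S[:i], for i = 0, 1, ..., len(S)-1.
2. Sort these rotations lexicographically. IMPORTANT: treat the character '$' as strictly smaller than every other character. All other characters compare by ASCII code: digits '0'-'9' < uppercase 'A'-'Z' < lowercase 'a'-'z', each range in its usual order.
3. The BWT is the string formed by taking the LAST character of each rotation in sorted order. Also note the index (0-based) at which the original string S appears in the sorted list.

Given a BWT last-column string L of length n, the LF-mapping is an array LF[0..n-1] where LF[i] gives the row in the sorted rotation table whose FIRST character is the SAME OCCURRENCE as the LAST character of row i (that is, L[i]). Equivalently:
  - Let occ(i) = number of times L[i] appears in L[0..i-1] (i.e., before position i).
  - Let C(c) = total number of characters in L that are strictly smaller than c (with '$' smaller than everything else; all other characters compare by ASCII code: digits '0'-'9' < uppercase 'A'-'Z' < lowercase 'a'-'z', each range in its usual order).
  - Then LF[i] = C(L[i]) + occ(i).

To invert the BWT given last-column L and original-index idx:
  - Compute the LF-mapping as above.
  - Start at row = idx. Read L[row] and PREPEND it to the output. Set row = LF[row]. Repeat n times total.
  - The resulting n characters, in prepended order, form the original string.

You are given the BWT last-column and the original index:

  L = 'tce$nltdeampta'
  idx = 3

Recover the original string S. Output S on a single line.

Answer: candleattempt$

Derivation:
LF mapping: 11 3 5 0 9 7 12 4 6 1 8 10 13 2
Walk LF starting at row 3, prepending L[row]:
  step 1: row=3, L[3]='$', prepend. Next row=LF[3]=0
  step 2: row=0, L[0]='t', prepend. Next row=LF[0]=11
  step 3: row=11, L[11]='p', prepend. Next row=LF[11]=10
  step 4: row=10, L[10]='m', prepend. Next row=LF[10]=8
  step 5: row=8, L[8]='e', prepend. Next row=LF[8]=6
  step 6: row=6, L[6]='t', prepend. Next row=LF[6]=12
  step 7: row=12, L[12]='t', prepend. Next row=LF[12]=13
  step 8: row=13, L[13]='a', prepend. Next row=LF[13]=2
  step 9: row=2, L[2]='e', prepend. Next row=LF[2]=5
  step 10: row=5, L[5]='l', prepend. Next row=LF[5]=7
  step 11: row=7, L[7]='d', prepend. Next row=LF[7]=4
  step 12: row=4, L[4]='n', prepend. Next row=LF[4]=9
  step 13: row=9, L[9]='a', prepend. Next row=LF[9]=1
  step 14: row=1, L[1]='c', prepend. Next row=LF[1]=3
Reversed output: candleattempt$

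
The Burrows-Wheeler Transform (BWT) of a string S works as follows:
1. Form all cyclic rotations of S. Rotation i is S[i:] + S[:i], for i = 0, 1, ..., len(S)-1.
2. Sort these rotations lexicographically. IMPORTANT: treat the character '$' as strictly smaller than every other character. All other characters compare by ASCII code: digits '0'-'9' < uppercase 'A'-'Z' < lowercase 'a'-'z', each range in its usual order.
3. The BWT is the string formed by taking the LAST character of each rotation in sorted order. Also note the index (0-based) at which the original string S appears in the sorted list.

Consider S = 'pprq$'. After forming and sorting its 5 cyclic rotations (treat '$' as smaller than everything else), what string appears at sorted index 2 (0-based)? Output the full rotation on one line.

All 5 rotations (rotation i = S[i:]+S[:i]):
  rot[0] = pprq$
  rot[1] = prq$p
  rot[2] = rq$pp
  rot[3] = q$ppr
  rot[4] = $pprq
Sorted (with $ < everything):
  sorted[0] = $pprq
  sorted[1] = pprq$
  sorted[2] = prq$p
  sorted[3] = q$ppr
  sorted[4] = rq$pp
sorted[2] = prq$p

Answer: prq$p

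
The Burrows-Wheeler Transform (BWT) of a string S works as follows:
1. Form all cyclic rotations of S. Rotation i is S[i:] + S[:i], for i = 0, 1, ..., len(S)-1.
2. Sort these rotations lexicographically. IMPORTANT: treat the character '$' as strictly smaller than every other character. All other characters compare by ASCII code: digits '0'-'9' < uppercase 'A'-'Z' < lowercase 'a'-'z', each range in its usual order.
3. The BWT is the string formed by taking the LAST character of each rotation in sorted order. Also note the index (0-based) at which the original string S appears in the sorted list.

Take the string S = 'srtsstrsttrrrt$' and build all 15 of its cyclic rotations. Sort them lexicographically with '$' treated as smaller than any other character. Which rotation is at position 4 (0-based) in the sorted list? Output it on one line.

Answer: rt$srtsstrsttrr

Derivation:
All 15 rotations (rotation i = S[i:]+S[:i]):
  rot[0] = srtsstrsttrrrt$
  rot[1] = rtsstrsttrrrt$s
  rot[2] = tsstrsttrrrt$sr
  rot[3] = sstrsttrrrt$srt
  rot[4] = strsttrrrt$srts
  rot[5] = trsttrrrt$srtss
  rot[6] = rsttrrrt$srtsst
  rot[7] = sttrrrt$srtsstr
  rot[8] = ttrrrt$srtsstrs
  rot[9] = trrrt$srtsstrst
  rot[10] = rrrt$srtsstrstt
  rot[11] = rrt$srtsstrsttr
  rot[12] = rt$srtsstrsttrr
  rot[13] = t$srtsstrsttrrr
  rot[14] = $srtsstrsttrrrt
Sorted (with $ < everything):
  sorted[0] = $srtsstrsttrrrt
  sorted[1] = rrrt$srtsstrstt
  sorted[2] = rrt$srtsstrsttr
  sorted[3] = rsttrrrt$srtsst
  sorted[4] = rt$srtsstrsttrr
  sorted[5] = rtsstrsttrrrt$s
  sorted[6] = srtsstrsttrrrt$
  sorted[7] = sstrsttrrrt$srt
  sorted[8] = strsttrrrt$srts
  sorted[9] = sttrrrt$srtsstr
  sorted[10] = t$srtsstrsttrrr
  sorted[11] = trrrt$srtsstrst
  sorted[12] = trsttrrrt$srtss
  sorted[13] = tsstrsttrrrt$sr
  sorted[14] = ttrrrt$srtsstrs
sorted[4] = rt$srtsstrsttrr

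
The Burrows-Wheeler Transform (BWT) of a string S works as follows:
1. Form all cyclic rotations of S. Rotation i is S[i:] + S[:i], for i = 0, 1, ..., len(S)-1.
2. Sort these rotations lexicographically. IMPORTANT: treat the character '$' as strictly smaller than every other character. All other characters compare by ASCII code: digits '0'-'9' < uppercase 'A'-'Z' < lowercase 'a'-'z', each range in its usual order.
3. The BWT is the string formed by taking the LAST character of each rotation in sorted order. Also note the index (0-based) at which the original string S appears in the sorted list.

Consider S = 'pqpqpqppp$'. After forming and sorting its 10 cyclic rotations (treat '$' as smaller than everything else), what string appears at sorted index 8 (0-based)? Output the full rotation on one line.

Answer: qpqppp$pqp

Derivation:
All 10 rotations (rotation i = S[i:]+S[:i]):
  rot[0] = pqpqpqppp$
  rot[1] = qpqpqppp$p
  rot[2] = pqpqppp$pq
  rot[3] = qpqppp$pqp
  rot[4] = pqppp$pqpq
  rot[5] = qppp$pqpqp
  rot[6] = ppp$pqpqpq
  rot[7] = pp$pqpqpqp
  rot[8] = p$pqpqpqpp
  rot[9] = $pqpqpqppp
Sorted (with $ < everything):
  sorted[0] = $pqpqpqppp
  sorted[1] = p$pqpqpqpp
  sorted[2] = pp$pqpqpqp
  sorted[3] = ppp$pqpqpq
  sorted[4] = pqppp$pqpq
  sorted[5] = pqpqppp$pq
  sorted[6] = pqpqpqppp$
  sorted[7] = qppp$pqpqp
  sorted[8] = qpqppp$pqp
  sorted[9] = qpqpqppp$p
sorted[8] = qpqppp$pqp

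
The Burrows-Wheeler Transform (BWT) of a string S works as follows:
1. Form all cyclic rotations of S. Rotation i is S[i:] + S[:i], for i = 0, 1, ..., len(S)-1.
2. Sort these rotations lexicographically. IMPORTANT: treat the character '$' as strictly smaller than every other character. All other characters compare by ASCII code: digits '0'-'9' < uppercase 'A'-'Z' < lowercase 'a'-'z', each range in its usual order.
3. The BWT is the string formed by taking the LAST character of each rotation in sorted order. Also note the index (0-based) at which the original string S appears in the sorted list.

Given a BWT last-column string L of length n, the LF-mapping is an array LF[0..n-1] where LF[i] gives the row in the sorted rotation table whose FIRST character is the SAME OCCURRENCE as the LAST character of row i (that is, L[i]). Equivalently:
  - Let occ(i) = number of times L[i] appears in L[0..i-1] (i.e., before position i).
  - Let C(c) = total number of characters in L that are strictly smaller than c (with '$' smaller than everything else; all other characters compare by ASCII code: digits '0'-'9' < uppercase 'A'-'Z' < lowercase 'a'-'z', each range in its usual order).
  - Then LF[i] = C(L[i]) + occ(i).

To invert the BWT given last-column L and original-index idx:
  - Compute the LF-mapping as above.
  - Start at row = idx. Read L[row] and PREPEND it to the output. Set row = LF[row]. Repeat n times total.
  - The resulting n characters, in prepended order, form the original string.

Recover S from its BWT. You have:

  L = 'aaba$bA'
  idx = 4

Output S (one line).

LF mapping: 2 3 5 4 0 6 1
Walk LF starting at row 4, prepending L[row]:
  step 1: row=4, L[4]='$', prepend. Next row=LF[4]=0
  step 2: row=0, L[0]='a', prepend. Next row=LF[0]=2
  step 3: row=2, L[2]='b', prepend. Next row=LF[2]=5
  step 4: row=5, L[5]='b', prepend. Next row=LF[5]=6
  step 5: row=6, L[6]='A', prepend. Next row=LF[6]=1
  step 6: row=1, L[1]='a', prepend. Next row=LF[1]=3
  step 7: row=3, L[3]='a', prepend. Next row=LF[3]=4
Reversed output: aaAbba$

Answer: aaAbba$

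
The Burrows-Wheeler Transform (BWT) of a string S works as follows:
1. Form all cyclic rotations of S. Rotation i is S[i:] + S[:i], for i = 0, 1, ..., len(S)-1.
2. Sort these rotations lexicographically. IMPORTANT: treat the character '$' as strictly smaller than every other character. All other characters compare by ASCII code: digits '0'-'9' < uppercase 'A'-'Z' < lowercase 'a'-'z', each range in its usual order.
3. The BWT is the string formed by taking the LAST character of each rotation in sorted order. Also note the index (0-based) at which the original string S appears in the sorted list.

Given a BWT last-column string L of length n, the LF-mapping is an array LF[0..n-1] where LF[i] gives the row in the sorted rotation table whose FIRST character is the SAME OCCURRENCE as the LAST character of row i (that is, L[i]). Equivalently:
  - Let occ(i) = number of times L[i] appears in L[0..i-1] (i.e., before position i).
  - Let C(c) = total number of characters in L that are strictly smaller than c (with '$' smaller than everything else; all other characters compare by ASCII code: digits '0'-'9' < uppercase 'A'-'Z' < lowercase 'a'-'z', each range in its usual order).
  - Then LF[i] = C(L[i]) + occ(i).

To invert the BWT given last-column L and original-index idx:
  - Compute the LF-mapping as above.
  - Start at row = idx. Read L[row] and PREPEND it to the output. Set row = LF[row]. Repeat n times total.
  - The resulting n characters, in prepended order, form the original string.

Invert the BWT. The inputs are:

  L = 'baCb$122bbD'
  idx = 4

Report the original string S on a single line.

Answer: C2a1Dbbb2b$

Derivation:
LF mapping: 7 6 4 8 0 1 2 3 9 10 5
Walk LF starting at row 4, prepending L[row]:
  step 1: row=4, L[4]='$', prepend. Next row=LF[4]=0
  step 2: row=0, L[0]='b', prepend. Next row=LF[0]=7
  step 3: row=7, L[7]='2', prepend. Next row=LF[7]=3
  step 4: row=3, L[3]='b', prepend. Next row=LF[3]=8
  step 5: row=8, L[8]='b', prepend. Next row=LF[8]=9
  step 6: row=9, L[9]='b', prepend. Next row=LF[9]=10
  step 7: row=10, L[10]='D', prepend. Next row=LF[10]=5
  step 8: row=5, L[5]='1', prepend. Next row=LF[5]=1
  step 9: row=1, L[1]='a', prepend. Next row=LF[1]=6
  step 10: row=6, L[6]='2', prepend. Next row=LF[6]=2
  step 11: row=2, L[2]='C', prepend. Next row=LF[2]=4
Reversed output: C2a1Dbbb2b$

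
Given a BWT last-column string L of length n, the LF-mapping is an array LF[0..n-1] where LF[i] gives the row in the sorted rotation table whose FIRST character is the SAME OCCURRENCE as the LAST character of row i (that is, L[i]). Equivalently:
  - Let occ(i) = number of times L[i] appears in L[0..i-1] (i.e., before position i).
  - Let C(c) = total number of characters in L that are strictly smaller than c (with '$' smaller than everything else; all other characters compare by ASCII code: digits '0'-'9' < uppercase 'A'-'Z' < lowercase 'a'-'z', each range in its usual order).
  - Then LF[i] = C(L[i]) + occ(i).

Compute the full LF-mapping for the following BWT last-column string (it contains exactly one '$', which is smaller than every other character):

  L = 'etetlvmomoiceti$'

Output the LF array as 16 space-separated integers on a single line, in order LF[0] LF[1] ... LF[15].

Char counts: '$':1, 'c':1, 'e':3, 'i':2, 'l':1, 'm':2, 'o':2, 't':3, 'v':1
C (first-col start): C('$')=0, C('c')=1, C('e')=2, C('i')=5, C('l')=7, C('m')=8, C('o')=10, C('t')=12, C('v')=15
L[0]='e': occ=0, LF[0]=C('e')+0=2+0=2
L[1]='t': occ=0, LF[1]=C('t')+0=12+0=12
L[2]='e': occ=1, LF[2]=C('e')+1=2+1=3
L[3]='t': occ=1, LF[3]=C('t')+1=12+1=13
L[4]='l': occ=0, LF[4]=C('l')+0=7+0=7
L[5]='v': occ=0, LF[5]=C('v')+0=15+0=15
L[6]='m': occ=0, LF[6]=C('m')+0=8+0=8
L[7]='o': occ=0, LF[7]=C('o')+0=10+0=10
L[8]='m': occ=1, LF[8]=C('m')+1=8+1=9
L[9]='o': occ=1, LF[9]=C('o')+1=10+1=11
L[10]='i': occ=0, LF[10]=C('i')+0=5+0=5
L[11]='c': occ=0, LF[11]=C('c')+0=1+0=1
L[12]='e': occ=2, LF[12]=C('e')+2=2+2=4
L[13]='t': occ=2, LF[13]=C('t')+2=12+2=14
L[14]='i': occ=1, LF[14]=C('i')+1=5+1=6
L[15]='$': occ=0, LF[15]=C('$')+0=0+0=0

Answer: 2 12 3 13 7 15 8 10 9 11 5 1 4 14 6 0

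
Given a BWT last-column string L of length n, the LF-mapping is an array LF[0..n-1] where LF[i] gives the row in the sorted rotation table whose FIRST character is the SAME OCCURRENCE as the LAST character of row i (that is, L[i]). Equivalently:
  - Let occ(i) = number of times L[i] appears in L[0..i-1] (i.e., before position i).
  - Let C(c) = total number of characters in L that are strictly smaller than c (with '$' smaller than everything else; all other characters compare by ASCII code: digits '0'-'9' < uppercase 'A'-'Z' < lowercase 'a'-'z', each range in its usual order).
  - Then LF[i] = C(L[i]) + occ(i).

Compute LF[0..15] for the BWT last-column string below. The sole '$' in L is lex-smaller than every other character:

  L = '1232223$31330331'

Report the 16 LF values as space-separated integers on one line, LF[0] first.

Answer: 2 5 9 6 7 8 10 0 11 3 12 13 1 14 15 4

Derivation:
Char counts: '$':1, '0':1, '1':3, '2':4, '3':7
C (first-col start): C('$')=0, C('0')=1, C('1')=2, C('2')=5, C('3')=9
L[0]='1': occ=0, LF[0]=C('1')+0=2+0=2
L[1]='2': occ=0, LF[1]=C('2')+0=5+0=5
L[2]='3': occ=0, LF[2]=C('3')+0=9+0=9
L[3]='2': occ=1, LF[3]=C('2')+1=5+1=6
L[4]='2': occ=2, LF[4]=C('2')+2=5+2=7
L[5]='2': occ=3, LF[5]=C('2')+3=5+3=8
L[6]='3': occ=1, LF[6]=C('3')+1=9+1=10
L[7]='$': occ=0, LF[7]=C('$')+0=0+0=0
L[8]='3': occ=2, LF[8]=C('3')+2=9+2=11
L[9]='1': occ=1, LF[9]=C('1')+1=2+1=3
L[10]='3': occ=3, LF[10]=C('3')+3=9+3=12
L[11]='3': occ=4, LF[11]=C('3')+4=9+4=13
L[12]='0': occ=0, LF[12]=C('0')+0=1+0=1
L[13]='3': occ=5, LF[13]=C('3')+5=9+5=14
L[14]='3': occ=6, LF[14]=C('3')+6=9+6=15
L[15]='1': occ=2, LF[15]=C('1')+2=2+2=4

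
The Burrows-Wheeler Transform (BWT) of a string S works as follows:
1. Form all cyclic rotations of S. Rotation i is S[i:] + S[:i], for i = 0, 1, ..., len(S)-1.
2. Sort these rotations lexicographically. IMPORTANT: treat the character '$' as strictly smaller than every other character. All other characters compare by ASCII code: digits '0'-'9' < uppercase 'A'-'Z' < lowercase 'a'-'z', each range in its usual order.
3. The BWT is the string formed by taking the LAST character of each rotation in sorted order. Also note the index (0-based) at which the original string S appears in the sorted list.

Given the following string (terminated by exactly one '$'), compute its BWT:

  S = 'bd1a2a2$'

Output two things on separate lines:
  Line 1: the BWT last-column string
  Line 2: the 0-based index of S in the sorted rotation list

Answer: 2daa21$b
6

Derivation:
All 8 rotations (rotation i = S[i:]+S[:i]):
  rot[0] = bd1a2a2$
  rot[1] = d1a2a2$b
  rot[2] = 1a2a2$bd
  rot[3] = a2a2$bd1
  rot[4] = 2a2$bd1a
  rot[5] = a2$bd1a2
  rot[6] = 2$bd1a2a
  rot[7] = $bd1a2a2
Sorted (with $ < everything):
  sorted[0] = $bd1a2a2  (last char: '2')
  sorted[1] = 1a2a2$bd  (last char: 'd')
  sorted[2] = 2$bd1a2a  (last char: 'a')
  sorted[3] = 2a2$bd1a  (last char: 'a')
  sorted[4] = a2$bd1a2  (last char: '2')
  sorted[5] = a2a2$bd1  (last char: '1')
  sorted[6] = bd1a2a2$  (last char: '$')
  sorted[7] = d1a2a2$b  (last char: 'b')
Last column: 2daa21$b
Original string S is at sorted index 6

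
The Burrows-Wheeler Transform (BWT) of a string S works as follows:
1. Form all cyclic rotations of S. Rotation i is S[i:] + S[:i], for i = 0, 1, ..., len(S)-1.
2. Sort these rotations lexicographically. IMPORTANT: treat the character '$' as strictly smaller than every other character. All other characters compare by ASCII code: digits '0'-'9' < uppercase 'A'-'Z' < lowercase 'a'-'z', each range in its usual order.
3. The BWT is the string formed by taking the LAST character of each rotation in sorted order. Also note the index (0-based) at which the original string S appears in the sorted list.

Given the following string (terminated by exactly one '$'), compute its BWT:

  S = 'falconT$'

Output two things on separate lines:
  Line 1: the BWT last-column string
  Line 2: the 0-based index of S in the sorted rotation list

All 8 rotations (rotation i = S[i:]+S[:i]):
  rot[0] = falconT$
  rot[1] = alconT$f
  rot[2] = lconT$fa
  rot[3] = conT$fal
  rot[4] = onT$falc
  rot[5] = nT$falco
  rot[6] = T$falcon
  rot[7] = $falconT
Sorted (with $ < everything):
  sorted[0] = $falconT  (last char: 'T')
  sorted[1] = T$falcon  (last char: 'n')
  sorted[2] = alconT$f  (last char: 'f')
  sorted[3] = conT$fal  (last char: 'l')
  sorted[4] = falconT$  (last char: '$')
  sorted[5] = lconT$fa  (last char: 'a')
  sorted[6] = nT$falco  (last char: 'o')
  sorted[7] = onT$falc  (last char: 'c')
Last column: Tnfl$aoc
Original string S is at sorted index 4

Answer: Tnfl$aoc
4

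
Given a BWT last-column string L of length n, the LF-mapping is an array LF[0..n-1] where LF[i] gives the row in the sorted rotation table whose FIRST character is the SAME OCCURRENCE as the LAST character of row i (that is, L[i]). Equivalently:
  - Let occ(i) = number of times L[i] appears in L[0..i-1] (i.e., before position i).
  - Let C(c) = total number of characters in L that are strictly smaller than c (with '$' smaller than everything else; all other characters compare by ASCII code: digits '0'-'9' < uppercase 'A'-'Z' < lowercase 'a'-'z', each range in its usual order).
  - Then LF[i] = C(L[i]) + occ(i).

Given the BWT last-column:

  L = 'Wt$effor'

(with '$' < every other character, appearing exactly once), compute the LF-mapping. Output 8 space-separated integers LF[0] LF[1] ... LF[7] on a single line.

Char counts: '$':1, 'W':1, 'e':1, 'f':2, 'o':1, 'r':1, 't':1
C (first-col start): C('$')=0, C('W')=1, C('e')=2, C('f')=3, C('o')=5, C('r')=6, C('t')=7
L[0]='W': occ=0, LF[0]=C('W')+0=1+0=1
L[1]='t': occ=0, LF[1]=C('t')+0=7+0=7
L[2]='$': occ=0, LF[2]=C('$')+0=0+0=0
L[3]='e': occ=0, LF[3]=C('e')+0=2+0=2
L[4]='f': occ=0, LF[4]=C('f')+0=3+0=3
L[5]='f': occ=1, LF[5]=C('f')+1=3+1=4
L[6]='o': occ=0, LF[6]=C('o')+0=5+0=5
L[7]='r': occ=0, LF[7]=C('r')+0=6+0=6

Answer: 1 7 0 2 3 4 5 6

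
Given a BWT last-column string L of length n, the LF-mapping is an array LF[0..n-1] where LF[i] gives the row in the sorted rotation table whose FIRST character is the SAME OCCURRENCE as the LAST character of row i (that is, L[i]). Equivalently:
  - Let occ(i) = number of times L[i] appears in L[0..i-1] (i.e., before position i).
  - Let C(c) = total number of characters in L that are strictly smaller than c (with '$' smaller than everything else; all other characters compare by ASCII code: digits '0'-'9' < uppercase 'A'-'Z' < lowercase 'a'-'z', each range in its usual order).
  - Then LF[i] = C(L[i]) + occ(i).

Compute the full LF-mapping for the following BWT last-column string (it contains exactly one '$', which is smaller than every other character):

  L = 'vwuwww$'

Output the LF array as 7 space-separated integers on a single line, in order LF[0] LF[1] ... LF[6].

Answer: 2 3 1 4 5 6 0

Derivation:
Char counts: '$':1, 'u':1, 'v':1, 'w':4
C (first-col start): C('$')=0, C('u')=1, C('v')=2, C('w')=3
L[0]='v': occ=0, LF[0]=C('v')+0=2+0=2
L[1]='w': occ=0, LF[1]=C('w')+0=3+0=3
L[2]='u': occ=0, LF[2]=C('u')+0=1+0=1
L[3]='w': occ=1, LF[3]=C('w')+1=3+1=4
L[4]='w': occ=2, LF[4]=C('w')+2=3+2=5
L[5]='w': occ=3, LF[5]=C('w')+3=3+3=6
L[6]='$': occ=0, LF[6]=C('$')+0=0+0=0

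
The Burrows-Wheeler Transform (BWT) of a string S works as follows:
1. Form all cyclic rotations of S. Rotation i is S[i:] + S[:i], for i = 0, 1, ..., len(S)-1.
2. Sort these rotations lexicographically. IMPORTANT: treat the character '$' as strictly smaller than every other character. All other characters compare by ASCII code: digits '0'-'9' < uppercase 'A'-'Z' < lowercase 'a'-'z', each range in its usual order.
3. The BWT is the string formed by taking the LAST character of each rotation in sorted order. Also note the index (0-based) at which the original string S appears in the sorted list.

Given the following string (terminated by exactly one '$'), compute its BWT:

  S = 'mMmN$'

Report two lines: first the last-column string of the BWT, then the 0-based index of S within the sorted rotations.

Answer: Nmm$M
3

Derivation:
All 5 rotations (rotation i = S[i:]+S[:i]):
  rot[0] = mMmN$
  rot[1] = MmN$m
  rot[2] = mN$mM
  rot[3] = N$mMm
  rot[4] = $mMmN
Sorted (with $ < everything):
  sorted[0] = $mMmN  (last char: 'N')
  sorted[1] = MmN$m  (last char: 'm')
  sorted[2] = N$mMm  (last char: 'm')
  sorted[3] = mMmN$  (last char: '$')
  sorted[4] = mN$mM  (last char: 'M')
Last column: Nmm$M
Original string S is at sorted index 3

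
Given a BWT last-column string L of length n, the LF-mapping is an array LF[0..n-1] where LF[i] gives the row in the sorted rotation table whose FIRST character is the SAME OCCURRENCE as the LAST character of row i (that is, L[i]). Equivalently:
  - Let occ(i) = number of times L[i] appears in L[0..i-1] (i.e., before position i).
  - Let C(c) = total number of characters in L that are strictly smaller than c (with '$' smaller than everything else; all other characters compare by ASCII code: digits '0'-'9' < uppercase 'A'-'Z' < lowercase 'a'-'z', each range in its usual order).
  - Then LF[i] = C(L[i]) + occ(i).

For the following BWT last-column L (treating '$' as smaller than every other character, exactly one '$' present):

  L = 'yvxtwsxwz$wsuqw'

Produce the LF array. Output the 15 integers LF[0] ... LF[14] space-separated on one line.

Char counts: '$':1, 'q':1, 's':2, 't':1, 'u':1, 'v':1, 'w':4, 'x':2, 'y':1, 'z':1
C (first-col start): C('$')=0, C('q')=1, C('s')=2, C('t')=4, C('u')=5, C('v')=6, C('w')=7, C('x')=11, C('y')=13, C('z')=14
L[0]='y': occ=0, LF[0]=C('y')+0=13+0=13
L[1]='v': occ=0, LF[1]=C('v')+0=6+0=6
L[2]='x': occ=0, LF[2]=C('x')+0=11+0=11
L[3]='t': occ=0, LF[3]=C('t')+0=4+0=4
L[4]='w': occ=0, LF[4]=C('w')+0=7+0=7
L[5]='s': occ=0, LF[5]=C('s')+0=2+0=2
L[6]='x': occ=1, LF[6]=C('x')+1=11+1=12
L[7]='w': occ=1, LF[7]=C('w')+1=7+1=8
L[8]='z': occ=0, LF[8]=C('z')+0=14+0=14
L[9]='$': occ=0, LF[9]=C('$')+0=0+0=0
L[10]='w': occ=2, LF[10]=C('w')+2=7+2=9
L[11]='s': occ=1, LF[11]=C('s')+1=2+1=3
L[12]='u': occ=0, LF[12]=C('u')+0=5+0=5
L[13]='q': occ=0, LF[13]=C('q')+0=1+0=1
L[14]='w': occ=3, LF[14]=C('w')+3=7+3=10

Answer: 13 6 11 4 7 2 12 8 14 0 9 3 5 1 10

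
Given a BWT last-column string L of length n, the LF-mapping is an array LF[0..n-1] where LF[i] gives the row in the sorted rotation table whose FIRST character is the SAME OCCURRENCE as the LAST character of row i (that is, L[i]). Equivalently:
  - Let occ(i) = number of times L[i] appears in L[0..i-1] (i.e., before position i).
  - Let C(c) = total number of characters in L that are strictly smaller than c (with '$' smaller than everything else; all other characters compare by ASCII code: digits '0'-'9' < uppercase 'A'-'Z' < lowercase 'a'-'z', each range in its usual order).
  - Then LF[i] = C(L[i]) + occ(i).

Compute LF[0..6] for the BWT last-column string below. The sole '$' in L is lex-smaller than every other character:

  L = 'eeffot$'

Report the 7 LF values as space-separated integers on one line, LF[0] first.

Answer: 1 2 3 4 5 6 0

Derivation:
Char counts: '$':1, 'e':2, 'f':2, 'o':1, 't':1
C (first-col start): C('$')=0, C('e')=1, C('f')=3, C('o')=5, C('t')=6
L[0]='e': occ=0, LF[0]=C('e')+0=1+0=1
L[1]='e': occ=1, LF[1]=C('e')+1=1+1=2
L[2]='f': occ=0, LF[2]=C('f')+0=3+0=3
L[3]='f': occ=1, LF[3]=C('f')+1=3+1=4
L[4]='o': occ=0, LF[4]=C('o')+0=5+0=5
L[5]='t': occ=0, LF[5]=C('t')+0=6+0=6
L[6]='$': occ=0, LF[6]=C('$')+0=0+0=0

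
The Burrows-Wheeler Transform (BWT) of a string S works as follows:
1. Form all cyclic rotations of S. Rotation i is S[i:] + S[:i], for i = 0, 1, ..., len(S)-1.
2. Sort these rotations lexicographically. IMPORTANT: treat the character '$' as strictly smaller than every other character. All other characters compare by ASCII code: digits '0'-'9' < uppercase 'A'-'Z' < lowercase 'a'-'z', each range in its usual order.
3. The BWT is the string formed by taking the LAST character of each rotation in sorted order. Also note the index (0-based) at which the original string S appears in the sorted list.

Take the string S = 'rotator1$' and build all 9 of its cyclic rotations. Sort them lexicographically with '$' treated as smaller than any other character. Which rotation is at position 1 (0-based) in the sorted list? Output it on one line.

All 9 rotations (rotation i = S[i:]+S[:i]):
  rot[0] = rotator1$
  rot[1] = otator1$r
  rot[2] = tator1$ro
  rot[3] = ator1$rot
  rot[4] = tor1$rota
  rot[5] = or1$rotat
  rot[6] = r1$rotato
  rot[7] = 1$rotator
  rot[8] = $rotator1
Sorted (with $ < everything):
  sorted[0] = $rotator1
  sorted[1] = 1$rotator
  sorted[2] = ator1$rot
  sorted[3] = or1$rotat
  sorted[4] = otator1$r
  sorted[5] = r1$rotato
  sorted[6] = rotator1$
  sorted[7] = tator1$ro
  sorted[8] = tor1$rota
sorted[1] = 1$rotator

Answer: 1$rotator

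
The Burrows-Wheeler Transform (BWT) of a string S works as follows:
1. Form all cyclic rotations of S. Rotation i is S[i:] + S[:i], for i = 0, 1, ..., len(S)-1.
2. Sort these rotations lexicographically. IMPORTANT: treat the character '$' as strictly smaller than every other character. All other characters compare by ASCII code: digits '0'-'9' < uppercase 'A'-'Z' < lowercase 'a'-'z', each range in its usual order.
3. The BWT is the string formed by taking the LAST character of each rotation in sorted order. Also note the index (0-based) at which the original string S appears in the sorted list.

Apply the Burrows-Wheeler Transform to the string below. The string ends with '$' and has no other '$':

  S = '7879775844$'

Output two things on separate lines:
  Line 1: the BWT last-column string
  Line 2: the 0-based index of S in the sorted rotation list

Answer: 448779$8577
6

Derivation:
All 11 rotations (rotation i = S[i:]+S[:i]):
  rot[0] = 7879775844$
  rot[1] = 879775844$7
  rot[2] = 79775844$78
  rot[3] = 9775844$787
  rot[4] = 775844$7879
  rot[5] = 75844$78797
  rot[6] = 5844$787977
  rot[7] = 844$7879775
  rot[8] = 44$78797758
  rot[9] = 4$787977584
  rot[10] = $7879775844
Sorted (with $ < everything):
  sorted[0] = $7879775844  (last char: '4')
  sorted[1] = 4$787977584  (last char: '4')
  sorted[2] = 44$78797758  (last char: '8')
  sorted[3] = 5844$787977  (last char: '7')
  sorted[4] = 75844$78797  (last char: '7')
  sorted[5] = 775844$7879  (last char: '9')
  sorted[6] = 7879775844$  (last char: '$')
  sorted[7] = 79775844$78  (last char: '8')
  sorted[8] = 844$7879775  (last char: '5')
  sorted[9] = 879775844$7  (last char: '7')
  sorted[10] = 9775844$787  (last char: '7')
Last column: 448779$8577
Original string S is at sorted index 6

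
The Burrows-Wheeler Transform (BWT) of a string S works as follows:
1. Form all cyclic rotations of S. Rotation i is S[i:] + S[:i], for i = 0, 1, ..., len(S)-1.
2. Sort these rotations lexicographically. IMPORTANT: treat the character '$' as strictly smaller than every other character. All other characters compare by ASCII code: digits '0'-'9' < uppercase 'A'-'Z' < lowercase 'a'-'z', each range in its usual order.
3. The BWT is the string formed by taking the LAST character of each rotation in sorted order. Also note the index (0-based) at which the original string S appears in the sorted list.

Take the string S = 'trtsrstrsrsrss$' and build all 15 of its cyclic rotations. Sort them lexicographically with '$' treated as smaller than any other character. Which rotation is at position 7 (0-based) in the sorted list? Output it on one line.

All 15 rotations (rotation i = S[i:]+S[:i]):
  rot[0] = trtsrstrsrsrss$
  rot[1] = rtsrstrsrsrss$t
  rot[2] = tsrstrsrsrss$tr
  rot[3] = srstrsrsrss$trt
  rot[4] = rstrsrsrss$trts
  rot[5] = strsrsrss$trtsr
  rot[6] = trsrsrss$trtsrs
  rot[7] = rsrsrss$trtsrst
  rot[8] = srsrss$trtsrstr
  rot[9] = rsrss$trtsrstrs
  rot[10] = srss$trtsrstrsr
  rot[11] = rss$trtsrstrsrs
  rot[12] = ss$trtsrstrsrsr
  rot[13] = s$trtsrstrsrsrs
  rot[14] = $trtsrstrsrsrss
Sorted (with $ < everything):
  sorted[0] = $trtsrstrsrsrss
  sorted[1] = rsrsrss$trtsrst
  sorted[2] = rsrss$trtsrstrs
  sorted[3] = rss$trtsrstrsrs
  sorted[4] = rstrsrsrss$trts
  sorted[5] = rtsrstrsrsrss$t
  sorted[6] = s$trtsrstrsrsrs
  sorted[7] = srsrss$trtsrstr
  sorted[8] = srss$trtsrstrsr
  sorted[9] = srstrsrsrss$trt
  sorted[10] = ss$trtsrstrsrsr
  sorted[11] = strsrsrss$trtsr
  sorted[12] = trsrsrss$trtsrs
  sorted[13] = trtsrstrsrsrss$
  sorted[14] = tsrstrsrsrss$tr
sorted[7] = srsrss$trtsrstr

Answer: srsrss$trtsrstr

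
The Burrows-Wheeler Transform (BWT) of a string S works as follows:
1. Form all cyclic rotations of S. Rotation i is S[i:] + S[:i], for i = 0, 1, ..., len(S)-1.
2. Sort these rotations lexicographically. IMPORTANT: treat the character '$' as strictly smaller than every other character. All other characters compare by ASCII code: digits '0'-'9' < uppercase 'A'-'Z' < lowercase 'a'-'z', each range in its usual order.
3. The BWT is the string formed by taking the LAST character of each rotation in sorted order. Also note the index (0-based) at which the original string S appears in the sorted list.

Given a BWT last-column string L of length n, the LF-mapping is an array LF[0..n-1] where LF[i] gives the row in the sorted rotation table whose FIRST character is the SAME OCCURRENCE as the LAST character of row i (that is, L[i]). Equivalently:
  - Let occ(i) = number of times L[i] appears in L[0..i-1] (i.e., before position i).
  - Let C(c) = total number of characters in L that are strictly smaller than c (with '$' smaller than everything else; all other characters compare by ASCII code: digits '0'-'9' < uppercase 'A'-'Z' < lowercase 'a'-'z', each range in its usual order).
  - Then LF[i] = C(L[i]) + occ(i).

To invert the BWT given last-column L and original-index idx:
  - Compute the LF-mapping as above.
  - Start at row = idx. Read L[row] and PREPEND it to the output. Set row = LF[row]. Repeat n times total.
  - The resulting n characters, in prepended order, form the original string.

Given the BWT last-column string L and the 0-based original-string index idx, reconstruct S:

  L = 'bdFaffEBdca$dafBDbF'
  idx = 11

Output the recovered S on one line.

Answer: bfFBdcadBaDfEFfdab$

Derivation:
LF mapping: 10 13 5 7 16 17 4 1 14 12 8 0 15 9 18 2 3 11 6
Walk LF starting at row 11, prepending L[row]:
  step 1: row=11, L[11]='$', prepend. Next row=LF[11]=0
  step 2: row=0, L[0]='b', prepend. Next row=LF[0]=10
  step 3: row=10, L[10]='a', prepend. Next row=LF[10]=8
  step 4: row=8, L[8]='d', prepend. Next row=LF[8]=14
  step 5: row=14, L[14]='f', prepend. Next row=LF[14]=18
  step 6: row=18, L[18]='F', prepend. Next row=LF[18]=6
  step 7: row=6, L[6]='E', prepend. Next row=LF[6]=4
  step 8: row=4, L[4]='f', prepend. Next row=LF[4]=16
  step 9: row=16, L[16]='D', prepend. Next row=LF[16]=3
  step 10: row=3, L[3]='a', prepend. Next row=LF[3]=7
  step 11: row=7, L[7]='B', prepend. Next row=LF[7]=1
  step 12: row=1, L[1]='d', prepend. Next row=LF[1]=13
  step 13: row=13, L[13]='a', prepend. Next row=LF[13]=9
  step 14: row=9, L[9]='c', prepend. Next row=LF[9]=12
  step 15: row=12, L[12]='d', prepend. Next row=LF[12]=15
  step 16: row=15, L[15]='B', prepend. Next row=LF[15]=2
  step 17: row=2, L[2]='F', prepend. Next row=LF[2]=5
  step 18: row=5, L[5]='f', prepend. Next row=LF[5]=17
  step 19: row=17, L[17]='b', prepend. Next row=LF[17]=11
Reversed output: bfFBdcadBaDfEFfdab$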